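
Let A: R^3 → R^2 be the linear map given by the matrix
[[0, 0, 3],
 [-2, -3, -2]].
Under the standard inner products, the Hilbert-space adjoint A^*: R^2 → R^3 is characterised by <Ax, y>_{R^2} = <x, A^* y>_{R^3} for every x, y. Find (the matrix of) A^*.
A^* = A^T =
[[0, -2],
 [0, -3],
 [3, -2]]

For real matrices with standard dot products, the defining identity <Ax, y> = <x, A^* y> gives (Ax)^T y = x^T (A^*) y, i.e. x^T A^T y = x^T (A^*) y. Since this holds for all x, y, we must have A^* = A^T. Therefore
A^* =
[[0, -2],
 [0, -3],
 [3, -2]].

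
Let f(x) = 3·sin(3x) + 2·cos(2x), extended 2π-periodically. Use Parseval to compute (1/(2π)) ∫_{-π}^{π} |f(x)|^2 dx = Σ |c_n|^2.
Σ |c_n|^2 = 13/2

Expand |f|^2 and use orthogonality of {sin(nx), cos(mx)} on [-π, π]:
  ∫_{-π}^{π} sin(nx)^2 dx = π, ∫ cos(mx)^2 dx = π, and cross terms integrate to 0.
So ∫_{-π}^{π} f(x)^2 dx = 3^2 · π + 2^2 · π = (9 + 4)π.
Divide by 2π: (9 + 4)/2 = 13/2.
By Parseval, this equals Σ |c_n|^2.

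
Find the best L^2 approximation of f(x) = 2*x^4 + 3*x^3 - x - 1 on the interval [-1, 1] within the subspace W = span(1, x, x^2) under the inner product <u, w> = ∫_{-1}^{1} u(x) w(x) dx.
g(x) = 12*x^2/7 + 4*x/5 - 41/35

The best approximation g ∈ W is the orthogonal projection of f onto W. Writing g = a_0 + a_1 x + a_2 x^2, the coefficients solve the normal equations G · a = b where
  G_{ij} = <φ_i, φ_j> and b_i = <f, φ_i>, with φ_0 = 1, φ_1 = x, φ_2 = x^2.
G =
  [2, 0, 2/3]
  [0, 2/3, 0]
  [2/3, 0, 2/5],
b = (-6/5, 8/15, -2/21).
Solving gives a_0 = -41/35, a_1 = 4/5, a_2 = 12/7, so
  g(x) = 12*x^2/7 + 4*x/5 - 41/35.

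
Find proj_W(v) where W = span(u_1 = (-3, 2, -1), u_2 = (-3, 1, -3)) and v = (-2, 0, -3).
proj_W(v) = (-27/14, 3/35, -213/70)

Set up U = [u_1 | ... | u_2] ∈ R^(3×2). The projector onto W = col(U) is P = U (U^T U)^(-1) U^T.
Compute U^T U =
  [14, 14]
  [14, 19],
and U^T v = (9, 15).
Solve U^T U · c = U^T v for the coefficients: c = (-39/70, 6/5). The projection is proj_W(v) = U c.
Check: (v - proj_W(v)) · u_1 = 0  (should be 0).
Check: (v - proj_W(v)) · u_2 = 0  (should be 0).
Result: proj_W(v) = (-27/14, 3/35, -213/70).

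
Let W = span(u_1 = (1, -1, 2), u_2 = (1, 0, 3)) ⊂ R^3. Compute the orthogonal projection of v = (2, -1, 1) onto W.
proj_W(v) = (10/11, -15/11, 15/11)

Set up U = [u_1 | ... | u_2] ∈ R^(3×2). The projector onto W = col(U) is P = U (U^T U)^(-1) U^T.
Compute U^T U =
  [6, 7]
  [7, 10],
and U^T v = (5, 5).
Solve U^T U · c = U^T v for the coefficients: c = (15/11, -5/11). The projection is proj_W(v) = U c.
Check: (v - proj_W(v)) · u_1 = 0  (should be 0).
Check: (v - proj_W(v)) · u_2 = 0  (should be 0).
Result: proj_W(v) = (10/11, -15/11, 15/11).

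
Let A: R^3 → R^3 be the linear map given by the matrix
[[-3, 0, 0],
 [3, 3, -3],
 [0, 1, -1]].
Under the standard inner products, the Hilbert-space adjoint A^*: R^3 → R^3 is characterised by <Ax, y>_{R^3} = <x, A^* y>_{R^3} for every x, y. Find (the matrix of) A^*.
A^* = A^T =
[[-3, 3, 0],
 [0, 3, 1],
 [0, -3, -1]]

For real matrices with standard dot products, the defining identity <Ax, y> = <x, A^* y> gives (Ax)^T y = x^T (A^*) y, i.e. x^T A^T y = x^T (A^*) y. Since this holds for all x, y, we must have A^* = A^T. Therefore
A^* =
[[-3, 3, 0],
 [0, 3, 1],
 [0, -3, -1]].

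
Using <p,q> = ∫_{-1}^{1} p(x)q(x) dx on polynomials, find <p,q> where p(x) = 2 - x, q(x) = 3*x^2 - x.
<p,q> = 14/3

Expand the product: p(x)·q(x) = -3*x^3 + 7*x^2 - 2*x.
∫_{-1}^{1} of each monomial x^k gives [2/(k+1) if k even, 0 if k odd]. Integrating term-by-term (or equivalently evaluating the antiderivative F(x) = -3*x^4/4 + 7*x^3/3 - x^2 at the endpoints):
  F(1) − F(−1) = 7/12 − (-49/12) = 14/3.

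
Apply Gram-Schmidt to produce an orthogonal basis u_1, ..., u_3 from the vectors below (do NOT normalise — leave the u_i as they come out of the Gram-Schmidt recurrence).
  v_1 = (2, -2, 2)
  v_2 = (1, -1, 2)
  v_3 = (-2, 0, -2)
Orthogonal basis:
  u_1 = (2, -2, 2)
  u_2 = (-1/3, 1/3, 2/3)
  u_3 = (-1, -1, 0)

Apply the Gram-Schmidt recurrence
  u_1 = v_1
  u_i = v_i − Σ_{j<i} ((v_i · u_j) / (u_j · u_j)) · u_j.

Step by step this gives:
  u_1 = (2, -2, 2)
  u_2 = (-1/3, 1/3, 2/3)
  u_3 = (-1, -1, 0)

Orthogonality check:
  u_2 · u_1 = 0 (should be 0)
  u_3 · u_1 = 0 (should be 0)
  u_3 · u_2 = 0 (should be 0)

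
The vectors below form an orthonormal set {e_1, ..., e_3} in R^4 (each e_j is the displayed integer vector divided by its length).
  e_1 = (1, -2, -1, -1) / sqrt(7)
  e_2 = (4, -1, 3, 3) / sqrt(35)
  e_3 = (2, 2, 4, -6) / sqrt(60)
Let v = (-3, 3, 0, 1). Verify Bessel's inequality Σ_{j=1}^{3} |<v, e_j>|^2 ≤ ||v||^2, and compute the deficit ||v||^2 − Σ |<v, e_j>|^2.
Σ |<v, e_j>|^2 = 19; ||v||^2 = 19; deficit = 0

Write each e_j = u_j / sqrt(<u_j, u_j>) where u_j is the displayed integer vector. Then <v, e_j> = <v, u_j> / sqrt(<u_j, u_j>), so |<v, e_j>|^2 = <v, u_j>^2 / <u_j, u_j>.
Coefficients: <v, e_1> = -10/sqrt(7), <v, e_2> = -12/sqrt(35), <v, e_3> = -6/sqrt(60).
Square and sum: Σ |<v, e_j>|^2 = 19.
Compute ||v||^2 = v·v = 19.
Deficit = 19 − 19 = 0 ≥ 0, confirming Bessel's inequality. (The deficit equals ||v − Σ <v,e_j> e_j||^2, the squared distance from v to span{e_j}.)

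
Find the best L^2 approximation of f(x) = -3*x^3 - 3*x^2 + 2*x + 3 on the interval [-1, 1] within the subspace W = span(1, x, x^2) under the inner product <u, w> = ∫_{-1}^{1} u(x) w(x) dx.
g(x) = -3*x^2 + x/5 + 3

The best approximation g ∈ W is the orthogonal projection of f onto W. Writing g = a_0 + a_1 x + a_2 x^2, the coefficients solve the normal equations G · a = b where
  G_{ij} = <φ_i, φ_j> and b_i = <f, φ_i>, with φ_0 = 1, φ_1 = x, φ_2 = x^2.
G =
  [2, 0, 2/3]
  [0, 2/3, 0]
  [2/3, 0, 2/5],
b = (4, 2/15, 4/5).
Solving gives a_0 = 3, a_1 = 1/5, a_2 = -3, so
  g(x) = -3*x^2 + x/5 + 3.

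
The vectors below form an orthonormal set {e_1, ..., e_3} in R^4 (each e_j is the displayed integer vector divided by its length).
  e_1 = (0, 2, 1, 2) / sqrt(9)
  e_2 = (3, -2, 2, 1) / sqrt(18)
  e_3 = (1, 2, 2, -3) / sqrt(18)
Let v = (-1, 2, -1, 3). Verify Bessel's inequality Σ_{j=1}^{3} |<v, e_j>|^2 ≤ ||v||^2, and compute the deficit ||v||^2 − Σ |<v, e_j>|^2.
Σ |<v, e_j>|^2 = 131/9; ||v||^2 = 15; deficit = 4/9

Write each e_j = u_j / sqrt(<u_j, u_j>) where u_j is the displayed integer vector. Then <v, e_j> = <v, u_j> / sqrt(<u_j, u_j>), so |<v, e_j>|^2 = <v, u_j>^2 / <u_j, u_j>.
Coefficients: <v, e_1> = 9/sqrt(9), <v, e_2> = -6/sqrt(18), <v, e_3> = -8/sqrt(18).
Square and sum: Σ |<v, e_j>|^2 = 131/9.
Compute ||v||^2 = v·v = 15.
Deficit = 15 − 131/9 = 4/9 ≥ 0, confirming Bessel's inequality. (The deficit equals ||v − Σ <v,e_j> e_j||^2, the squared distance from v to span{e_j}.)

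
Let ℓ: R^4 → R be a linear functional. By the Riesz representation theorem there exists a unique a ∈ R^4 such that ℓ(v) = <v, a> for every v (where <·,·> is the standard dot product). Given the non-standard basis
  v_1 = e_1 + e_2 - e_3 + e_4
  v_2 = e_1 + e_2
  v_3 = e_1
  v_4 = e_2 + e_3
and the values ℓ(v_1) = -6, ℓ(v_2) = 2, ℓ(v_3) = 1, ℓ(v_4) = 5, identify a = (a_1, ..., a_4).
a = (1, 1, 4, -4)

Write a = (a_1, ..., a_4) in the standard basis. For each basis vector v_i, ℓ(v_i) = <v_i, a> is a linear equation in the a_j's. Collect the n equations into a matrix system V a = ℓ, where row i of V is v_i (expressed in the standard basis). Since V is invertible (lower-triangular with 1s on the diagonal, up to permutation), solve by back-substitution:
  V =
[[1, 1, -1, 1],
 [1, 1, 0, 0],
 [1, 0, 0, 0],
 [0, 1, 1, 0]]
  V a = (-6, 2, 1, 5)
Solving gives a = (1, 1, 4, -4).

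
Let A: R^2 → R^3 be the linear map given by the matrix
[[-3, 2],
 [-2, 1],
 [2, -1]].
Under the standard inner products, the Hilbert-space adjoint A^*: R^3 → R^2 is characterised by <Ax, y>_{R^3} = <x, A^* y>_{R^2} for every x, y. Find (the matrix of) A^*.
A^* = A^T =
[[-3, -2, 2],
 [2, 1, -1]]

For real matrices with standard dot products, the defining identity <Ax, y> = <x, A^* y> gives (Ax)^T y = x^T (A^*) y, i.e. x^T A^T y = x^T (A^*) y. Since this holds for all x, y, we must have A^* = A^T. Therefore
A^* =
[[-3, -2, 2],
 [2, 1, -1]].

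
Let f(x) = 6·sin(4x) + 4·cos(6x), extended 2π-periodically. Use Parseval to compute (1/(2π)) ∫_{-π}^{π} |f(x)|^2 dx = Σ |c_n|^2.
Σ |c_n|^2 = 26

Expand |f|^2 and use orthogonality of {sin(nx), cos(mx)} on [-π, π]:
  ∫_{-π}^{π} sin(nx)^2 dx = π, ∫ cos(mx)^2 dx = π, and cross terms integrate to 0.
So ∫_{-π}^{π} f(x)^2 dx = 6^2 · π + 4^2 · π = (36 + 16)π.
Divide by 2π: (36 + 16)/2 = 26.
By Parseval, this equals Σ |c_n|^2.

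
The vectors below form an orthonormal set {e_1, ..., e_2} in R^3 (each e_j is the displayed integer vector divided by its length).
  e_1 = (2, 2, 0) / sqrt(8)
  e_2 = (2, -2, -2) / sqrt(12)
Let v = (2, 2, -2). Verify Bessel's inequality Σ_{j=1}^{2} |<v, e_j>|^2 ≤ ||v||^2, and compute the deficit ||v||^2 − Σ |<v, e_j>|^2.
Σ |<v, e_j>|^2 = 28/3; ||v||^2 = 12; deficit = 8/3

Write each e_j = u_j / sqrt(<u_j, u_j>) where u_j is the displayed integer vector. Then <v, e_j> = <v, u_j> / sqrt(<u_j, u_j>), so |<v, e_j>|^2 = <v, u_j>^2 / <u_j, u_j>.
Coefficients: <v, e_1> = 8/sqrt(8), <v, e_2> = 4/sqrt(12).
Square and sum: Σ |<v, e_j>|^2 = 28/3.
Compute ||v||^2 = v·v = 12.
Deficit = 12 − 28/3 = 8/3 ≥ 0, confirming Bessel's inequality. (The deficit equals ||v − Σ <v,e_j> e_j||^2, the squared distance from v to span{e_j}.)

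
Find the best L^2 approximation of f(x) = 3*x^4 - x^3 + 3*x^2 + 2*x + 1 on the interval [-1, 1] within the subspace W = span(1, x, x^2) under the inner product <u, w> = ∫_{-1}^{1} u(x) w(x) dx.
g(x) = 39*x^2/7 + 7*x/5 + 26/35

The best approximation g ∈ W is the orthogonal projection of f onto W. Writing g = a_0 + a_1 x + a_2 x^2, the coefficients solve the normal equations G · a = b where
  G_{ij} = <φ_i, φ_j> and b_i = <f, φ_i>, with φ_0 = 1, φ_1 = x, φ_2 = x^2.
G =
  [2, 0, 2/3]
  [0, 2/3, 0]
  [2/3, 0, 2/5],
b = (26/5, 14/15, 286/105).
Solving gives a_0 = 26/35, a_1 = 7/5, a_2 = 39/7, so
  g(x) = 39*x^2/7 + 7*x/5 + 26/35.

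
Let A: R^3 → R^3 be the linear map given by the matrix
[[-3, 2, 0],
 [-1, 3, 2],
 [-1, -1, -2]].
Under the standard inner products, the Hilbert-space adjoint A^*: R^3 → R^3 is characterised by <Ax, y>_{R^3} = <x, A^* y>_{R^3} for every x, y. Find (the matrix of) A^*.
A^* = A^T =
[[-3, -1, -1],
 [2, 3, -1],
 [0, 2, -2]]

For real matrices with standard dot products, the defining identity <Ax, y> = <x, A^* y> gives (Ax)^T y = x^T (A^*) y, i.e. x^T A^T y = x^T (A^*) y. Since this holds for all x, y, we must have A^* = A^T. Therefore
A^* =
[[-3, -1, -1],
 [2, 3, -1],
 [0, 2, -2]].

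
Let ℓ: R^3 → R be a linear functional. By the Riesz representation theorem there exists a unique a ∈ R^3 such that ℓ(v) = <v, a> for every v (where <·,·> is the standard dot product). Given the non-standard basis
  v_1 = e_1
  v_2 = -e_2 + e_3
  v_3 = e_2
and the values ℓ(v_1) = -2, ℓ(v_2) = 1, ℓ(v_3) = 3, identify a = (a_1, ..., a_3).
a = (-2, 3, 4)

Write a = (a_1, ..., a_3) in the standard basis. For each basis vector v_i, ℓ(v_i) = <v_i, a> is a linear equation in the a_j's. Collect the n equations into a matrix system V a = ℓ, where row i of V is v_i (expressed in the standard basis). Since V is invertible (lower-triangular with 1s on the diagonal, up to permutation), solve by back-substitution:
  V =
[[1, 0, 0],
 [0, -1, 1],
 [0, 1, 0]]
  V a = (-2, 1, 3)
Solving gives a = (-2, 3, 4).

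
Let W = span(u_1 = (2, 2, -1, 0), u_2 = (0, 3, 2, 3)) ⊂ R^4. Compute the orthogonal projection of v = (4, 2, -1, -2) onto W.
proj_W(v) = (42/13, 27/13, -31/13, -15/13)

Set up U = [u_1 | ... | u_2] ∈ R^(4×2). The projector onto W = col(U) is P = U (U^T U)^(-1) U^T.
Compute U^T U =
  [9, 4]
  [4, 22],
and U^T v = (13, -2).
Solve U^T U · c = U^T v for the coefficients: c = (21/13, -5/13). The projection is proj_W(v) = U c.
Check: (v - proj_W(v)) · u_1 = 0  (should be 0).
Check: (v - proj_W(v)) · u_2 = 0  (should be 0).
Result: proj_W(v) = (42/13, 27/13, -31/13, -15/13).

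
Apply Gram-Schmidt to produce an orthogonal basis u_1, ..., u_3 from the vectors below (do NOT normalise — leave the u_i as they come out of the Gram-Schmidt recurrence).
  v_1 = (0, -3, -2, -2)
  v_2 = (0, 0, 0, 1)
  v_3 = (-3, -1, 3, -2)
Orthogonal basis:
  u_1 = (0, -3, -2, -2)
  u_2 = (0, -6/17, -4/17, 13/17)
  u_3 = (-3, -22/13, 33/13, 0)

Apply the Gram-Schmidt recurrence
  u_1 = v_1
  u_i = v_i − Σ_{j<i} ((v_i · u_j) / (u_j · u_j)) · u_j.

Step by step this gives:
  u_1 = (0, -3, -2, -2)
  u_2 = (0, -6/17, -4/17, 13/17)
  u_3 = (-3, -22/13, 33/13, 0)

Orthogonality check:
  u_2 · u_1 = 0 (should be 0)
  u_3 · u_1 = 0 (should be 0)
  u_3 · u_2 = 0 (should be 0)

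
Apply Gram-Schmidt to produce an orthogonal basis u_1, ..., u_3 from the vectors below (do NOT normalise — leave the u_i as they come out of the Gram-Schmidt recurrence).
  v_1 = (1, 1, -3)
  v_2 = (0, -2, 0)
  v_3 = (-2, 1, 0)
Orthogonal basis:
  u_1 = (1, 1, -3)
  u_2 = (2/11, -20/11, -6/11)
  u_3 = (-9/5, 0, -3/5)

Apply the Gram-Schmidt recurrence
  u_1 = v_1
  u_i = v_i − Σ_{j<i} ((v_i · u_j) / (u_j · u_j)) · u_j.

Step by step this gives:
  u_1 = (1, 1, -3)
  u_2 = (2/11, -20/11, -6/11)
  u_3 = (-9/5, 0, -3/5)

Orthogonality check:
  u_2 · u_1 = 0 (should be 0)
  u_3 · u_1 = 0 (should be 0)
  u_3 · u_2 = 0 (should be 0)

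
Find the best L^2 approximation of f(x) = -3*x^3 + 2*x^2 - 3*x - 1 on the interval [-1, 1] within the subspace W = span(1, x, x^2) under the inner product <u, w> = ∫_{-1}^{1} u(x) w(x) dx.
g(x) = 2*x^2 - 24*x/5 - 1

The best approximation g ∈ W is the orthogonal projection of f onto W. Writing g = a_0 + a_1 x + a_2 x^2, the coefficients solve the normal equations G · a = b where
  G_{ij} = <φ_i, φ_j> and b_i = <f, φ_i>, with φ_0 = 1, φ_1 = x, φ_2 = x^2.
G =
  [2, 0, 2/3]
  [0, 2/3, 0]
  [2/3, 0, 2/5],
b = (-2/3, -16/5, 2/15).
Solving gives a_0 = -1, a_1 = -24/5, a_2 = 2, so
  g(x) = 2*x^2 - 24*x/5 - 1.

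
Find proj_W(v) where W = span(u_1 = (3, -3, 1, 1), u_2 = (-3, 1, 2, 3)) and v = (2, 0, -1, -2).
proj_W(v) = (230/137, -172/411, -547/411, -806/411)

Set up U = [u_1 | ... | u_2] ∈ R^(4×2). The projector onto W = col(U) is P = U (U^T U)^(-1) U^T.
Compute U^T U =
  [20, -7]
  [-7, 23],
and U^T v = (3, -14).
Solve U^T U · c = U^T v for the coefficients: c = (-29/411, -259/411). The projection is proj_W(v) = U c.
Check: (v - proj_W(v)) · u_1 = 0  (should be 0).
Check: (v - proj_W(v)) · u_2 = 0  (should be 0).
Result: proj_W(v) = (230/137, -172/411, -547/411, -806/411).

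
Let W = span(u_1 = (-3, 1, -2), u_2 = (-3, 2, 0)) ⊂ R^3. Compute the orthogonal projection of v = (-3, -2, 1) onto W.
proj_W(v) = (-75/61, 40/61, -20/61)

Set up U = [u_1 | ... | u_2] ∈ R^(3×2). The projector onto W = col(U) is P = U (U^T U)^(-1) U^T.
Compute U^T U =
  [14, 11]
  [11, 13],
and U^T v = (5, 5).
Solve U^T U · c = U^T v for the coefficients: c = (10/61, 15/61). The projection is proj_W(v) = U c.
Check: (v - proj_W(v)) · u_1 = 0  (should be 0).
Check: (v - proj_W(v)) · u_2 = 0  (should be 0).
Result: proj_W(v) = (-75/61, 40/61, -20/61).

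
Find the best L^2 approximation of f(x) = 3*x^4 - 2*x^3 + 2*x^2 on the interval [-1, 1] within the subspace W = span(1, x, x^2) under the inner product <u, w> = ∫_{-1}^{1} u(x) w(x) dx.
g(x) = 32*x^2/7 - 6*x/5 - 9/35

The best approximation g ∈ W is the orthogonal projection of f onto W. Writing g = a_0 + a_1 x + a_2 x^2, the coefficients solve the normal equations G · a = b where
  G_{ij} = <φ_i, φ_j> and b_i = <f, φ_i>, with φ_0 = 1, φ_1 = x, φ_2 = x^2.
G =
  [2, 0, 2/3]
  [0, 2/3, 0]
  [2/3, 0, 2/5],
b = (38/15, -4/5, 58/35).
Solving gives a_0 = -9/35, a_1 = -6/5, a_2 = 32/7, so
  g(x) = 32*x^2/7 - 6*x/5 - 9/35.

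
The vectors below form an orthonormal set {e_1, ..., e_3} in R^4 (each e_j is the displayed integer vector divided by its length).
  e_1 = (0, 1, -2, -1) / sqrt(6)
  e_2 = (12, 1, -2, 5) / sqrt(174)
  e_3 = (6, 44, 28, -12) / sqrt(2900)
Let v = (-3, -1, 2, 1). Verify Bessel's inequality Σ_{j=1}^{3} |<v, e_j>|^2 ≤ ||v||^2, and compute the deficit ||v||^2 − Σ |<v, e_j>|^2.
Σ |<v, e_j>|^2 = 339/25; ||v||^2 = 15; deficit = 36/25

Write each e_j = u_j / sqrt(<u_j, u_j>) where u_j is the displayed integer vector. Then <v, e_j> = <v, u_j> / sqrt(<u_j, u_j>), so |<v, e_j>|^2 = <v, u_j>^2 / <u_j, u_j>.
Coefficients: <v, e_1> = -6/sqrt(6), <v, e_2> = -36/sqrt(174), <v, e_3> = -18/sqrt(2900).
Square and sum: Σ |<v, e_j>|^2 = 339/25.
Compute ||v||^2 = v·v = 15.
Deficit = 15 − 339/25 = 36/25 ≥ 0, confirming Bessel's inequality. (The deficit equals ||v − Σ <v,e_j> e_j||^2, the squared distance from v to span{e_j}.)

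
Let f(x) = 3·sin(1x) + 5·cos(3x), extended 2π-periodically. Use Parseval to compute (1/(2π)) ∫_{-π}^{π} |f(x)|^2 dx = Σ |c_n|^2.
Σ |c_n|^2 = 17

Expand |f|^2 and use orthogonality of {sin(nx), cos(mx)} on [-π, π]:
  ∫_{-π}^{π} sin(nx)^2 dx = π, ∫ cos(mx)^2 dx = π, and cross terms integrate to 0.
So ∫_{-π}^{π} f(x)^2 dx = 3^2 · π + 5^2 · π = (9 + 25)π.
Divide by 2π: (9 + 25)/2 = 17.
By Parseval, this equals Σ |c_n|^2.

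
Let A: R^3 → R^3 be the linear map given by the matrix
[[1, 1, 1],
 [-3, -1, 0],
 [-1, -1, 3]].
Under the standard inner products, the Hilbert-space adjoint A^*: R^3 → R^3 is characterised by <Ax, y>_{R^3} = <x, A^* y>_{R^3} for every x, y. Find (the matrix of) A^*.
A^* = A^T =
[[1, -3, -1],
 [1, -1, -1],
 [1, 0, 3]]

For real matrices with standard dot products, the defining identity <Ax, y> = <x, A^* y> gives (Ax)^T y = x^T (A^*) y, i.e. x^T A^T y = x^T (A^*) y. Since this holds for all x, y, we must have A^* = A^T. Therefore
A^* =
[[1, -3, -1],
 [1, -1, -1],
 [1, 0, 3]].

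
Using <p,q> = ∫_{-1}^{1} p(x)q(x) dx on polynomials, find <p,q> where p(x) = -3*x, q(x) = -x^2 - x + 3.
<p,q> = 2

Expand the product: p(x)·q(x) = 3*x^3 + 3*x^2 - 9*x.
∫_{-1}^{1} of each monomial x^k gives [2/(k+1) if k even, 0 if k odd]. Integrating term-by-term (or equivalently evaluating the antiderivative F(x) = 3*x^4/4 + x^3 - 9*x^2/2 at the endpoints):
  F(1) − F(−1) = -11/4 − (-19/4) = 2.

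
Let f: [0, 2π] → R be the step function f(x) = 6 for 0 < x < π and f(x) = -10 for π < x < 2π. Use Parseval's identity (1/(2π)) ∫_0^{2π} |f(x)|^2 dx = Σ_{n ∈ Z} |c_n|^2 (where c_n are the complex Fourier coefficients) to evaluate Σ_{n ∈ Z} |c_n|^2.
Σ |c_n|^2 = 68

Parseval equates the L^2 energy of f (normalised by 1/(2π)) with the ℓ^2 sum of its Fourier coefficients: (1/(2π)) ∫_0^{2π} |f|^2 = Σ |c_n|^2.
Compute the left side: (1/(2π)) [∫_0^π 6^2 dx + ∫_π^{2π} (-10)^2 dx] = (1/(2π)) · (36π + 100π) = (36 + 100)/2 = 68.
So Σ_{n ∈ Z} |c_n|^2 = 68.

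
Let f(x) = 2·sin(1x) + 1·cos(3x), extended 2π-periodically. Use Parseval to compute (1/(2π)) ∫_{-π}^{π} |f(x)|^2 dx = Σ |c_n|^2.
Σ |c_n|^2 = 5/2

Expand |f|^2 and use orthogonality of {sin(nx), cos(mx)} on [-π, π]:
  ∫_{-π}^{π} sin(nx)^2 dx = π, ∫ cos(mx)^2 dx = π, and cross terms integrate to 0.
So ∫_{-π}^{π} f(x)^2 dx = 2^2 · π + 1^2 · π = (4 + 1)π.
Divide by 2π: (4 + 1)/2 = 5/2.
By Parseval, this equals Σ |c_n|^2.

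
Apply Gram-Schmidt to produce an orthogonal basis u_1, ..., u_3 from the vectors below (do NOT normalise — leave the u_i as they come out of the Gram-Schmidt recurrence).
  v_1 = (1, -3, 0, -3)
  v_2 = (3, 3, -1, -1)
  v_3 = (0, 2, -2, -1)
Orthogonal basis:
  u_1 = (1, -3, 0, -3)
  u_2 = (60/19, 48/19, -1, -28/19)
  u_3 = (-453/371, 157/371, -580/371, -44/53)

Apply the Gram-Schmidt recurrence
  u_1 = v_1
  u_i = v_i − Σ_{j<i} ((v_i · u_j) / (u_j · u_j)) · u_j.

Step by step this gives:
  u_1 = (1, -3, 0, -3)
  u_2 = (60/19, 48/19, -1, -28/19)
  u_3 = (-453/371, 157/371, -580/371, -44/53)

Orthogonality check:
  u_2 · u_1 = 0 (should be 0)
  u_3 · u_1 = 0 (should be 0)
  u_3 · u_2 = 0 (should be 0)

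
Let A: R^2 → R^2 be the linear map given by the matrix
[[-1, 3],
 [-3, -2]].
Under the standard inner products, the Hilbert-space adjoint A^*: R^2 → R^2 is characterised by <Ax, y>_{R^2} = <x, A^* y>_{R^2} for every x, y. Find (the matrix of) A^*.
A^* = A^T =
[[-1, -3],
 [3, -2]]

For real matrices with standard dot products, the defining identity <Ax, y> = <x, A^* y> gives (Ax)^T y = x^T (A^*) y, i.e. x^T A^T y = x^T (A^*) y. Since this holds for all x, y, we must have A^* = A^T. Therefore
A^* =
[[-1, -3],
 [3, -2]].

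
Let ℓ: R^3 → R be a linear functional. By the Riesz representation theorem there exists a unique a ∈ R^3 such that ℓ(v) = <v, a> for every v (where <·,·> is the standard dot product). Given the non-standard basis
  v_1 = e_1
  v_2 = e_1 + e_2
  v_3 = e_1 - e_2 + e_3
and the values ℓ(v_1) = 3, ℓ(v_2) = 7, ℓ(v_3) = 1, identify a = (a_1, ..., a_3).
a = (3, 4, 2)

Write a = (a_1, ..., a_3) in the standard basis. For each basis vector v_i, ℓ(v_i) = <v_i, a> is a linear equation in the a_j's. Collect the n equations into a matrix system V a = ℓ, where row i of V is v_i (expressed in the standard basis). Since V is invertible (lower-triangular with 1s on the diagonal, up to permutation), solve by back-substitution:
  V =
[[1, 0, 0],
 [1, 1, 0],
 [1, -1, 1]]
  V a = (3, 7, 1)
Solving gives a = (3, 4, 2).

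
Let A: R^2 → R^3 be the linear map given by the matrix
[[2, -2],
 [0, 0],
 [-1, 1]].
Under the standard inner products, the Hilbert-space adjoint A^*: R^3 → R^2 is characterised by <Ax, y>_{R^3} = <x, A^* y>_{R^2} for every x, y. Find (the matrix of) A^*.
A^* = A^T =
[[2, 0, -1],
 [-2, 0, 1]]

For real matrices with standard dot products, the defining identity <Ax, y> = <x, A^* y> gives (Ax)^T y = x^T (A^*) y, i.e. x^T A^T y = x^T (A^*) y. Since this holds for all x, y, we must have A^* = A^T. Therefore
A^* =
[[2, 0, -1],
 [-2, 0, 1]].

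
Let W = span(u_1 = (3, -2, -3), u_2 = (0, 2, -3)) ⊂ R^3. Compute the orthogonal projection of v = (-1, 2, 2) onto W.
proj_W(v) = (-53/29, 40/29, 46/29)

Set up U = [u_1 | ... | u_2] ∈ R^(3×2). The projector onto W = col(U) is P = U (U^T U)^(-1) U^T.
Compute U^T U =
  [22, 5]
  [5, 13],
and U^T v = (-13, -2).
Solve U^T U · c = U^T v for the coefficients: c = (-53/87, 7/87). The projection is proj_W(v) = U c.
Check: (v - proj_W(v)) · u_1 = 0  (should be 0).
Check: (v - proj_W(v)) · u_2 = 0  (should be 0).
Result: proj_W(v) = (-53/29, 40/29, 46/29).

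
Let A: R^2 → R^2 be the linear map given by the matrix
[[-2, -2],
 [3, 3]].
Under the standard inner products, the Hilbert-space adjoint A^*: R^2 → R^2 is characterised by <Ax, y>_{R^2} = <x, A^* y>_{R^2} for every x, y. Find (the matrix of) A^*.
A^* = A^T =
[[-2, 3],
 [-2, 3]]

For real matrices with standard dot products, the defining identity <Ax, y> = <x, A^* y> gives (Ax)^T y = x^T (A^*) y, i.e. x^T A^T y = x^T (A^*) y. Since this holds for all x, y, we must have A^* = A^T. Therefore
A^* =
[[-2, 3],
 [-2, 3]].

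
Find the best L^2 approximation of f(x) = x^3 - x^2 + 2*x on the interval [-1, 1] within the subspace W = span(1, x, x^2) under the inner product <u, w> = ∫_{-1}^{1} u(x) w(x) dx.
g(x) = -x^2 + 13*x/5

The best approximation g ∈ W is the orthogonal projection of f onto W. Writing g = a_0 + a_1 x + a_2 x^2, the coefficients solve the normal equations G · a = b where
  G_{ij} = <φ_i, φ_j> and b_i = <f, φ_i>, with φ_0 = 1, φ_1 = x, φ_2 = x^2.
G =
  [2, 0, 2/3]
  [0, 2/3, 0]
  [2/3, 0, 2/5],
b = (-2/3, 26/15, -2/5).
Solving gives a_0 = 0, a_1 = 13/5, a_2 = -1, so
  g(x) = -x^2 + 13*x/5.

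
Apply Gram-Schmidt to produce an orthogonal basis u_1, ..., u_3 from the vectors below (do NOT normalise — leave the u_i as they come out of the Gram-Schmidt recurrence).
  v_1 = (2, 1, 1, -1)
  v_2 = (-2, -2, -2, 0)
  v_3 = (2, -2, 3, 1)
Orthogonal basis:
  u_1 = (2, 1, 1, -1)
  u_2 = (2/7, -6/7, -6/7, -8/7)
  u_3 = (1, -3, 2, 1)

Apply the Gram-Schmidt recurrence
  u_1 = v_1
  u_i = v_i − Σ_{j<i} ((v_i · u_j) / (u_j · u_j)) · u_j.

Step by step this gives:
  u_1 = (2, 1, 1, -1)
  u_2 = (2/7, -6/7, -6/7, -8/7)
  u_3 = (1, -3, 2, 1)

Orthogonality check:
  u_2 · u_1 = 0 (should be 0)
  u_3 · u_1 = 0 (should be 0)
  u_3 · u_2 = 0 (should be 0)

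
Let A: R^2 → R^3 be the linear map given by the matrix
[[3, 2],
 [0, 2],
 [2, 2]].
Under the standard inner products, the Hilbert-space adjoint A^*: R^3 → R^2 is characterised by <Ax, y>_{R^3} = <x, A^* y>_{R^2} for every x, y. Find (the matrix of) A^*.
A^* = A^T =
[[3, 0, 2],
 [2, 2, 2]]

For real matrices with standard dot products, the defining identity <Ax, y> = <x, A^* y> gives (Ax)^T y = x^T (A^*) y, i.e. x^T A^T y = x^T (A^*) y. Since this holds for all x, y, we must have A^* = A^T. Therefore
A^* =
[[3, 0, 2],
 [2, 2, 2]].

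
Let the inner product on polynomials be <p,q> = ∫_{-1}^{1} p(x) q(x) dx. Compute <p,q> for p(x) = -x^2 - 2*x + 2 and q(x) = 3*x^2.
<p,q> = 14/5

Expand the product: p(x)·q(x) = -3*x^4 - 6*x^3 + 6*x^2.
∫_{-1}^{1} of each monomial x^k gives [2/(k+1) if k even, 0 if k odd]. Integrating term-by-term (or equivalently evaluating the antiderivative F(x) = -3*x^5/5 - 3*x^4/2 + 2*x^3 at the endpoints):
  F(1) − F(−1) = -1/10 − (-29/10) = 14/5.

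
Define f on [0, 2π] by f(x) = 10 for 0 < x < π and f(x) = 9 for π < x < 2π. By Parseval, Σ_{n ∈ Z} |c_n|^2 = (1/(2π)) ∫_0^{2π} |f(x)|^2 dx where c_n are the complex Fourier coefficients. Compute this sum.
Σ |c_n|^2 = 181/2

Parseval equates the L^2 energy of f (normalised by 1/(2π)) with the ℓ^2 sum of its Fourier coefficients: (1/(2π)) ∫_0^{2π} |f|^2 = Σ |c_n|^2.
Compute the left side: (1/(2π)) [∫_0^π 10^2 dx + ∫_π^{2π} 9^2 dx] = (1/(2π)) · (100π + 81π) = (100 + 81)/2 = 181/2.
So Σ_{n ∈ Z} |c_n|^2 = 181/2.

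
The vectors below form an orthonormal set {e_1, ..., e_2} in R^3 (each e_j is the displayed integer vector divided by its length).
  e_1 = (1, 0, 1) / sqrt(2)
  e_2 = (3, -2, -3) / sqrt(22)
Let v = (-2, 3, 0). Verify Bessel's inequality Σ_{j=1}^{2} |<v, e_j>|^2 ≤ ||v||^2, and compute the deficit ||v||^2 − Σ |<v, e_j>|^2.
Σ |<v, e_j>|^2 = 94/11; ||v||^2 = 13; deficit = 49/11

Write each e_j = u_j / sqrt(<u_j, u_j>) where u_j is the displayed integer vector. Then <v, e_j> = <v, u_j> / sqrt(<u_j, u_j>), so |<v, e_j>|^2 = <v, u_j>^2 / <u_j, u_j>.
Coefficients: <v, e_1> = -2/sqrt(2), <v, e_2> = -12/sqrt(22).
Square and sum: Σ |<v, e_j>|^2 = 94/11.
Compute ||v||^2 = v·v = 13.
Deficit = 13 − 94/11 = 49/11 ≥ 0, confirming Bessel's inequality. (The deficit equals ||v − Σ <v,e_j> e_j||^2, the squared distance from v to span{e_j}.)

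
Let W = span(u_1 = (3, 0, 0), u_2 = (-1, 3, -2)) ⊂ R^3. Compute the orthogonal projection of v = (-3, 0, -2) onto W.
proj_W(v) = (-3, 12/13, -8/13)

Set up U = [u_1 | ... | u_2] ∈ R^(3×2). The projector onto W = col(U) is P = U (U^T U)^(-1) U^T.
Compute U^T U =
  [9, -3]
  [-3, 14],
and U^T v = (-9, 7).
Solve U^T U · c = U^T v for the coefficients: c = (-35/39, 4/13). The projection is proj_W(v) = U c.
Check: (v - proj_W(v)) · u_1 = 0  (should be 0).
Check: (v - proj_W(v)) · u_2 = 0  (should be 0).
Result: proj_W(v) = (-3, 12/13, -8/13).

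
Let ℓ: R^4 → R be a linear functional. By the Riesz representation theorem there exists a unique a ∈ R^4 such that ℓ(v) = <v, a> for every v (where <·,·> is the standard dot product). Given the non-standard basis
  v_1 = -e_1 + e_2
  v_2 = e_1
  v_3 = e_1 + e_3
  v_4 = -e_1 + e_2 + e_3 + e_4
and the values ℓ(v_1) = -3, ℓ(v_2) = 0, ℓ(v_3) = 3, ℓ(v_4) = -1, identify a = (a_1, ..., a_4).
a = (0, -3, 3, -1)

Write a = (a_1, ..., a_4) in the standard basis. For each basis vector v_i, ℓ(v_i) = <v_i, a> is a linear equation in the a_j's. Collect the n equations into a matrix system V a = ℓ, where row i of V is v_i (expressed in the standard basis). Since V is invertible (lower-triangular with 1s on the diagonal, up to permutation), solve by back-substitution:
  V =
[[-1, 1, 0, 0],
 [1, 0, 0, 0],
 [1, 0, 1, 0],
 [-1, 1, 1, 1]]
  V a = (-3, 0, 3, -1)
Solving gives a = (0, -3, 3, -1).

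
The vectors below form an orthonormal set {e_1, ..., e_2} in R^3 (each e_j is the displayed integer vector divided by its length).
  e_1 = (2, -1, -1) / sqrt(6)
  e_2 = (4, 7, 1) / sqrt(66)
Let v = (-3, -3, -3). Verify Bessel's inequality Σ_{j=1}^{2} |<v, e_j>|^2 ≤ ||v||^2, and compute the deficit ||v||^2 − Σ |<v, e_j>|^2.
Σ |<v, e_j>|^2 = 216/11; ||v||^2 = 27; deficit = 81/11

Write each e_j = u_j / sqrt(<u_j, u_j>) where u_j is the displayed integer vector. Then <v, e_j> = <v, u_j> / sqrt(<u_j, u_j>), so |<v, e_j>|^2 = <v, u_j>^2 / <u_j, u_j>.
Coefficients: <v, e_1> = 0/sqrt(6), <v, e_2> = -36/sqrt(66).
Square and sum: Σ |<v, e_j>|^2 = 216/11.
Compute ||v||^2 = v·v = 27.
Deficit = 27 − 216/11 = 81/11 ≥ 0, confirming Bessel's inequality. (The deficit equals ||v − Σ <v,e_j> e_j||^2, the squared distance from v to span{e_j}.)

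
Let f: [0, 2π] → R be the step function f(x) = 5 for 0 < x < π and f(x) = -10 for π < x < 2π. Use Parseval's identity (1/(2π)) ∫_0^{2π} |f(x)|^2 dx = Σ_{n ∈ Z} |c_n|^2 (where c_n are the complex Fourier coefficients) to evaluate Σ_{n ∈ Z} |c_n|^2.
Σ |c_n|^2 = 125/2

Parseval equates the L^2 energy of f (normalised by 1/(2π)) with the ℓ^2 sum of its Fourier coefficients: (1/(2π)) ∫_0^{2π} |f|^2 = Σ |c_n|^2.
Compute the left side: (1/(2π)) [∫_0^π 5^2 dx + ∫_π^{2π} (-10)^2 dx] = (1/(2π)) · (25π + 100π) = (25 + 100)/2 = 125/2.
So Σ_{n ∈ Z} |c_n|^2 = 125/2.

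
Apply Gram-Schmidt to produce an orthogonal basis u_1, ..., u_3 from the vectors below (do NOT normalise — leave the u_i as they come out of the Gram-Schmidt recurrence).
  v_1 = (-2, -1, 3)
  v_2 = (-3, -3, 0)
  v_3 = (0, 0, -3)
Orthogonal basis:
  u_1 = (-2, -1, 3)
  u_2 = (-12/7, -33/14, -27/14)
  u_3 = (-9/19, 9/19, -3/19)

Apply the Gram-Schmidt recurrence
  u_1 = v_1
  u_i = v_i − Σ_{j<i} ((v_i · u_j) / (u_j · u_j)) · u_j.

Step by step this gives:
  u_1 = (-2, -1, 3)
  u_2 = (-12/7, -33/14, -27/14)
  u_3 = (-9/19, 9/19, -3/19)

Orthogonality check:
  u_2 · u_1 = 0 (should be 0)
  u_3 · u_1 = 0 (should be 0)
  u_3 · u_2 = 0 (should be 0)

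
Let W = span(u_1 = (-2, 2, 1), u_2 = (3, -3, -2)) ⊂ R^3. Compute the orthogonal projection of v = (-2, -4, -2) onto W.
proj_W(v) = (1, -1, -2)

Set up U = [u_1 | ... | u_2] ∈ R^(3×2). The projector onto W = col(U) is P = U (U^T U)^(-1) U^T.
Compute U^T U =
  [9, -14]
  [-14, 22],
and U^T v = (-6, 10).
Solve U^T U · c = U^T v for the coefficients: c = (4, 3). The projection is proj_W(v) = U c.
Check: (v - proj_W(v)) · u_1 = 0  (should be 0).
Check: (v - proj_W(v)) · u_2 = 0  (should be 0).
Result: proj_W(v) = (1, -1, -2).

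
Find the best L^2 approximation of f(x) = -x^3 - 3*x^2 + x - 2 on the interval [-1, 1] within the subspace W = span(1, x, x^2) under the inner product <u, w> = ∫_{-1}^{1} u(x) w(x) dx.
g(x) = -3*x^2 + 2*x/5 - 2

The best approximation g ∈ W is the orthogonal projection of f onto W. Writing g = a_0 + a_1 x + a_2 x^2, the coefficients solve the normal equations G · a = b where
  G_{ij} = <φ_i, φ_j> and b_i = <f, φ_i>, with φ_0 = 1, φ_1 = x, φ_2 = x^2.
G =
  [2, 0, 2/3]
  [0, 2/3, 0]
  [2/3, 0, 2/5],
b = (-6, 4/15, -38/15).
Solving gives a_0 = -2, a_1 = 2/5, a_2 = -3, so
  g(x) = -3*x^2 + 2*x/5 - 2.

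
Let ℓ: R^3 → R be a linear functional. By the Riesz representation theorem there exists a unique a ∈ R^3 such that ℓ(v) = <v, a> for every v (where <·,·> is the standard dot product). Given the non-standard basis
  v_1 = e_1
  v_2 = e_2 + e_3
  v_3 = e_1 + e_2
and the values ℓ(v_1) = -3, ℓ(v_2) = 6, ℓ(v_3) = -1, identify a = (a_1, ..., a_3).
a = (-3, 2, 4)

Write a = (a_1, ..., a_3) in the standard basis. For each basis vector v_i, ℓ(v_i) = <v_i, a> is a linear equation in the a_j's. Collect the n equations into a matrix system V a = ℓ, where row i of V is v_i (expressed in the standard basis). Since V is invertible (lower-triangular with 1s on the diagonal, up to permutation), solve by back-substitution:
  V =
[[1, 0, 0],
 [0, 1, 1],
 [1, 1, 0]]
  V a = (-3, 6, -1)
Solving gives a = (-3, 2, 4).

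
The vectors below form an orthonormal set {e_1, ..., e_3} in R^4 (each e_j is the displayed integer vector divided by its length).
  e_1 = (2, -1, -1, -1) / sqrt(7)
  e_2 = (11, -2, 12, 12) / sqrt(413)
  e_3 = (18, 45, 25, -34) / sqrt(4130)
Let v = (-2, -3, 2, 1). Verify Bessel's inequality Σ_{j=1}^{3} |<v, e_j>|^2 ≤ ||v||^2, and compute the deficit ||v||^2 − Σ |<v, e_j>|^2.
Σ |<v, e_j>|^2 = 127/14; ||v||^2 = 18; deficit = 125/14

Write each e_j = u_j / sqrt(<u_j, u_j>) where u_j is the displayed integer vector. Then <v, e_j> = <v, u_j> / sqrt(<u_j, u_j>), so |<v, e_j>|^2 = <v, u_j>^2 / <u_j, u_j>.
Coefficients: <v, e_1> = -4/sqrt(7), <v, e_2> = 20/sqrt(413), <v, e_3> = -155/sqrt(4130).
Square and sum: Σ |<v, e_j>|^2 = 127/14.
Compute ||v||^2 = v·v = 18.
Deficit = 18 − 127/14 = 125/14 ≥ 0, confirming Bessel's inequality. (The deficit equals ||v − Σ <v,e_j> e_j||^2, the squared distance from v to span{e_j}.)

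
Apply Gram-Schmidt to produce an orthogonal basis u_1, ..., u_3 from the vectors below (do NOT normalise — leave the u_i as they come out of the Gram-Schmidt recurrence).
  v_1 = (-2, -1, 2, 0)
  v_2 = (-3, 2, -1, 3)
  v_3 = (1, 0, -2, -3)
Orthogonal basis:
  u_1 = (-2, -1, 2, 0)
  u_2 = (-23/9, 20/9, -13/9, 3)
  u_3 = (-267/203, 38/203, -248/203, -375/203)

Apply the Gram-Schmidt recurrence
  u_1 = v_1
  u_i = v_i − Σ_{j<i} ((v_i · u_j) / (u_j · u_j)) · u_j.

Step by step this gives:
  u_1 = (-2, -1, 2, 0)
  u_2 = (-23/9, 20/9, -13/9, 3)
  u_3 = (-267/203, 38/203, -248/203, -375/203)

Orthogonality check:
  u_2 · u_1 = 0 (should be 0)
  u_3 · u_1 = 0 (should be 0)
  u_3 · u_2 = 0 (should be 0)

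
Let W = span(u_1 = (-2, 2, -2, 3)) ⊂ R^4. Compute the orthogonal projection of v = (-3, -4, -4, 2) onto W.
proj_W(v) = (-8/7, 8/7, -8/7, 12/7)

Set up U = [u_1 | ... | u_1] ∈ R^(4×1). The projector onto W = col(U) is P = U (U^T U)^(-1) U^T.
Compute U^T U =
  [21],
and U^T v = (12).
Solve U^T U · c = U^T v for the coefficients: c = (4/7). The projection is proj_W(v) = U c.
Check: (v - proj_W(v)) · u_1 = 0  (should be 0).
Result: proj_W(v) = (-8/7, 8/7, -8/7, 12/7).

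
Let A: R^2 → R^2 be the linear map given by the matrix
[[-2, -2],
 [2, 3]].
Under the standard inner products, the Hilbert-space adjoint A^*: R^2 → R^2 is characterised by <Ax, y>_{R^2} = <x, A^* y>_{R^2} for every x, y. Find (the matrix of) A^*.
A^* = A^T =
[[-2, 2],
 [-2, 3]]

For real matrices with standard dot products, the defining identity <Ax, y> = <x, A^* y> gives (Ax)^T y = x^T (A^*) y, i.e. x^T A^T y = x^T (A^*) y. Since this holds for all x, y, we must have A^* = A^T. Therefore
A^* =
[[-2, 2],
 [-2, 3]].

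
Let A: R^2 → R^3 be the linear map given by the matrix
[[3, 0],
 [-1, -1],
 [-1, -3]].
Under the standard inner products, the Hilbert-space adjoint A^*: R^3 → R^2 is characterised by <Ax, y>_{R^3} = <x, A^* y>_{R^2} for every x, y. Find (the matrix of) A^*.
A^* = A^T =
[[3, -1, -1],
 [0, -1, -3]]

For real matrices with standard dot products, the defining identity <Ax, y> = <x, A^* y> gives (Ax)^T y = x^T (A^*) y, i.e. x^T A^T y = x^T (A^*) y. Since this holds for all x, y, we must have A^* = A^T. Therefore
A^* =
[[3, -1, -1],
 [0, -1, -3]].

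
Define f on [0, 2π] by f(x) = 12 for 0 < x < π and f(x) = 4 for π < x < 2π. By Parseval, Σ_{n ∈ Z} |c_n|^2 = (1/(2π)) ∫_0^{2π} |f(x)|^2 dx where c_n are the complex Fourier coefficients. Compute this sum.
Σ |c_n|^2 = 80

Parseval equates the L^2 energy of f (normalised by 1/(2π)) with the ℓ^2 sum of its Fourier coefficients: (1/(2π)) ∫_0^{2π} |f|^2 = Σ |c_n|^2.
Compute the left side: (1/(2π)) [∫_0^π 12^2 dx + ∫_π^{2π} 4^2 dx] = (1/(2π)) · (144π + 16π) = (144 + 16)/2 = 80.
So Σ_{n ∈ Z} |c_n|^2 = 80.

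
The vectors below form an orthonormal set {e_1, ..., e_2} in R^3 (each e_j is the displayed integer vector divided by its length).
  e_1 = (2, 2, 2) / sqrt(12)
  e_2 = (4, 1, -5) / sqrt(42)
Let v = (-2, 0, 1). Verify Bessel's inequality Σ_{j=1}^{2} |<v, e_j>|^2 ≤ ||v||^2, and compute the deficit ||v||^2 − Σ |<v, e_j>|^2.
Σ |<v, e_j>|^2 = 61/14; ||v||^2 = 5; deficit = 9/14

Write each e_j = u_j / sqrt(<u_j, u_j>) where u_j is the displayed integer vector. Then <v, e_j> = <v, u_j> / sqrt(<u_j, u_j>), so |<v, e_j>|^2 = <v, u_j>^2 / <u_j, u_j>.
Coefficients: <v, e_1> = -2/sqrt(12), <v, e_2> = -13/sqrt(42).
Square and sum: Σ |<v, e_j>|^2 = 61/14.
Compute ||v||^2 = v·v = 5.
Deficit = 5 − 61/14 = 9/14 ≥ 0, confirming Bessel's inequality. (The deficit equals ||v − Σ <v,e_j> e_j||^2, the squared distance from v to span{e_j}.)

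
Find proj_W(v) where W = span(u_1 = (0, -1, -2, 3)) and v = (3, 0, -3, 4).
proj_W(v) = (0, -9/7, -18/7, 27/7)

Set up U = [u_1 | ... | u_1] ∈ R^(4×1). The projector onto W = col(U) is P = U (U^T U)^(-1) U^T.
Compute U^T U =
  [14],
and U^T v = (18).
Solve U^T U · c = U^T v for the coefficients: c = (9/7). The projection is proj_W(v) = U c.
Check: (v - proj_W(v)) · u_1 = 0  (should be 0).
Result: proj_W(v) = (0, -9/7, -18/7, 27/7).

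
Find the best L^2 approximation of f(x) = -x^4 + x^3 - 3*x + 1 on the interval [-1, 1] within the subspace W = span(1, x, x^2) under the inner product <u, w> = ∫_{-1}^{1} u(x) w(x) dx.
g(x) = -6*x^2/7 - 12*x/5 + 38/35

The best approximation g ∈ W is the orthogonal projection of f onto W. Writing g = a_0 + a_1 x + a_2 x^2, the coefficients solve the normal equations G · a = b where
  G_{ij} = <φ_i, φ_j> and b_i = <f, φ_i>, with φ_0 = 1, φ_1 = x, φ_2 = x^2.
G =
  [2, 0, 2/3]
  [0, 2/3, 0]
  [2/3, 0, 2/5],
b = (8/5, -8/5, 8/21).
Solving gives a_0 = 38/35, a_1 = -12/5, a_2 = -6/7, so
  g(x) = -6*x^2/7 - 12*x/5 + 38/35.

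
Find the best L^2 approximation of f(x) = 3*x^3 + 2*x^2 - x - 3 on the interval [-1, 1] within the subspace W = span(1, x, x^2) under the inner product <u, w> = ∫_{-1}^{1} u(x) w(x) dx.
g(x) = 2*x^2 + 4*x/5 - 3

The best approximation g ∈ W is the orthogonal projection of f onto W. Writing g = a_0 + a_1 x + a_2 x^2, the coefficients solve the normal equations G · a = b where
  G_{ij} = <φ_i, φ_j> and b_i = <f, φ_i>, with φ_0 = 1, φ_1 = x, φ_2 = x^2.
G =
  [2, 0, 2/3]
  [0, 2/3, 0]
  [2/3, 0, 2/5],
b = (-14/3, 8/15, -6/5).
Solving gives a_0 = -3, a_1 = 4/5, a_2 = 2, so
  g(x) = 2*x^2 + 4*x/5 - 3.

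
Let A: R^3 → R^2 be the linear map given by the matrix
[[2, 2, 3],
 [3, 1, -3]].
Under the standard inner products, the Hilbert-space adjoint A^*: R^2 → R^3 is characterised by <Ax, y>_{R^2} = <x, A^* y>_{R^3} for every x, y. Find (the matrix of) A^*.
A^* = A^T =
[[2, 3],
 [2, 1],
 [3, -3]]

For real matrices with standard dot products, the defining identity <Ax, y> = <x, A^* y> gives (Ax)^T y = x^T (A^*) y, i.e. x^T A^T y = x^T (A^*) y. Since this holds for all x, y, we must have A^* = A^T. Therefore
A^* =
[[2, 3],
 [2, 1],
 [3, -3]].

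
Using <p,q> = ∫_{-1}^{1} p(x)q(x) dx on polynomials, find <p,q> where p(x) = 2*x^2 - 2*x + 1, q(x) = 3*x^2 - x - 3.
<p,q> = -64/15

Expand the product: p(x)·q(x) = 6*x^4 - 8*x^3 - x^2 + 5*x - 3.
∫_{-1}^{1} of each monomial x^k gives [2/(k+1) if k even, 0 if k odd]. Integrating term-by-term (or equivalently evaluating the antiderivative F(x) = 6*x^5/5 - 2*x^4 - x^3/3 + 5*x^2/2 - 3*x at the endpoints):
  F(1) − F(−1) = -49/30 − (79/30) = -64/15.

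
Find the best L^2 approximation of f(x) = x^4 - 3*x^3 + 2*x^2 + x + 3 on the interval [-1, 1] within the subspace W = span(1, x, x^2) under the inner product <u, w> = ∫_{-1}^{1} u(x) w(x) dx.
g(x) = 20*x^2/7 - 4*x/5 + 102/35

The best approximation g ∈ W is the orthogonal projection of f onto W. Writing g = a_0 + a_1 x + a_2 x^2, the coefficients solve the normal equations G · a = b where
  G_{ij} = <φ_i, φ_j> and b_i = <f, φ_i>, with φ_0 = 1, φ_1 = x, φ_2 = x^2.
G =
  [2, 0, 2/3]
  [0, 2/3, 0]
  [2/3, 0, 2/5],
b = (116/15, -8/15, 108/35).
Solving gives a_0 = 102/35, a_1 = -4/5, a_2 = 20/7, so
  g(x) = 20*x^2/7 - 4*x/5 + 102/35.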